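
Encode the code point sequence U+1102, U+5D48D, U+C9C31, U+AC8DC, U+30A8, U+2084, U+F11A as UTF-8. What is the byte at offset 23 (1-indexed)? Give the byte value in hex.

1-indexed offset 23 is 0-indexed offset 22.
U+1102 → 3-byte form E1 84 82 at offsets 0–2.
U+5D48D → 4-byte form F1 9D 92 8D at offsets 3–6.
U+C9C31 → 4-byte form F3 89 B0 B1 at offsets 7–10.
U+AC8DC → 4-byte form F2 AC A3 9C at offsets 11–14.
U+30A8 → 3-byte form E3 82 A8 at offsets 15–17.
U+2084 → 3-byte form E2 82 84 at offsets 18–20.
U+F11A → 3-byte form EF 84 9A at offsets 21–23.
Offset 22 falls in char 7's range; it's byte 2 of EF 84 9A = 0x84.

0x84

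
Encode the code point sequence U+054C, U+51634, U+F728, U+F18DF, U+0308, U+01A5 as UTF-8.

D5 8C F1 91 98 B4 EF 9C A8 F3 B1 A3 9F CC 88 C6 A5

U+054C: 2-byte form → D5 8C.
U+51634: 4-byte form → F1 91 98 B4.
U+F728: 3-byte form → EF 9C A8.
U+F18DF: 4-byte form → F3 B1 A3 9F.
U+0308: 2-byte form → CC 88.
U+01A5: 2-byte form → C6 A5.
Concatenated (17 bytes): D5 8C F1 91 98 B4 EF 9C A8 F3 B1 A3 9F CC 88 C6 A5.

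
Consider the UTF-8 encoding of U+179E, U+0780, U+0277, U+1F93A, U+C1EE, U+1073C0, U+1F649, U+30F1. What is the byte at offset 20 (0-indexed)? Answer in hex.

U+179E → 3-byte form E1 9E 9E at offsets 0–2.
U+0780 → 2-byte form DE 80 at offsets 3–4.
U+0277 → 2-byte form C9 B7 at offsets 5–6.
U+1F93A → 4-byte form F0 9F A4 BA at offsets 7–10.
U+C1EE → 3-byte form EC 87 AE at offsets 11–13.
U+1073C0 → 4-byte form F4 87 8F 80 at offsets 14–17.
U+1F649 → 4-byte form F0 9F 99 89 at offsets 18–21.
Offset 20 falls in char 7's range; it's byte 3 of F0 9F 99 89 = 0x99.

0x99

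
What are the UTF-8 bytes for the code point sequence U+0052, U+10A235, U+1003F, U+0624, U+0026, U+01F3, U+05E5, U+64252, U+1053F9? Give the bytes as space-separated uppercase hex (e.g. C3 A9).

U+0052: 1-byte form → 52.
U+10A235: 4-byte form → F4 8A 88 B5.
U+1003F: 4-byte form → F0 90 80 BF.
U+0624: 2-byte form → D8 A4.
U+0026: 1-byte form → 26.
U+01F3: 2-byte form → C7 B3.
U+05E5: 2-byte form → D7 A5.
U+64252: 4-byte form → F1 A4 89 92.
U+1053F9: 4-byte form → F4 85 8F B9.
Concatenated (24 bytes): 52 F4 8A 88 B5 F0 90 80 BF D8 A4 26 C7 B3 D7 A5 F1 A4 89 92 F4 85 8F B9.

52 F4 8A 88 B5 F0 90 80 BF D8 A4 26 C7 B3 D7 A5 F1 A4 89 92 F4 85 8F B9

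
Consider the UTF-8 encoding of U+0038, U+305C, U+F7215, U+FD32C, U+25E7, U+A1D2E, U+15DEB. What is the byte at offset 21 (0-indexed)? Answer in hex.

0xB7

U+0038 → 1-byte form 38 at offsets 0–0.
U+305C → 3-byte form E3 81 9C at offsets 1–3.
U+F7215 → 4-byte form F3 B7 88 95 at offsets 4–7.
U+FD32C → 4-byte form F3 BD 8C AC at offsets 8–11.
U+25E7 → 3-byte form E2 97 A7 at offsets 12–14.
U+A1D2E → 4-byte form F2 A1 B4 AE at offsets 15–18.
U+15DEB → 4-byte form F0 95 B7 AB at offsets 19–22.
Offset 21 falls in char 7's range; it's byte 3 of F0 95 B7 AB = 0xB7.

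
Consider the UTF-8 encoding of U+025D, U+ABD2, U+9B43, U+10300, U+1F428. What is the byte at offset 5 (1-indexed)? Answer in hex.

0x92

1-indexed offset 5 is 0-indexed offset 4.
U+025D → 2-byte form C9 9D at offsets 0–1.
U+ABD2 → 3-byte form EA AF 92 at offsets 2–4.
Offset 4 falls in char 2's range; it's byte 3 of EA AF 92 = 0x92.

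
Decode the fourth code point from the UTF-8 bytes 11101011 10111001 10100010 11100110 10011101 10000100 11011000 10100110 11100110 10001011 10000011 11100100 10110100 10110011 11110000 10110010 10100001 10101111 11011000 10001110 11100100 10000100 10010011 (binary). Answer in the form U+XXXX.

U+62C3

Offset 0: leading byte 0xEB = 11101011 → 3-byte char #1 = EB B9 A2.
Offset 3: leading byte 0xE6 = 11100110 → 3-byte char #2 = E6 9D 84.
Offset 6: leading byte 0xD8 = 11011000 → 2-byte char #3 = D8 A6.
Offset 8: leading byte 0xE6 = 11100110 → 3-byte char #4 = E6 8B 83.
Leading byte 0xE6 = 11100110 matches 1110xxxx → 3-byte sequence.
Byte 1: 0xE6 = 11100110, payload 0110 (4 bits).
Byte 2: 0x8B = 10001011 (10xxxxxx ✓), payload 001011.
Byte 3: 0x83 = 10000011 (10xxxxxx ✓), payload 000011.
Concatenate: 0110001011000011 = 0x62C3 (16 bits → U+62C3).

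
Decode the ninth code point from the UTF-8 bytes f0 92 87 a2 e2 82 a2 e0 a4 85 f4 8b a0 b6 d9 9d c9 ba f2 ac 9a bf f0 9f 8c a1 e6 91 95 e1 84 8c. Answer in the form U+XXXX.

U+6455

Offset 0: leading byte 0xF0 = 11110000 → 4-byte char #1 = F0 92 87 A2.
Offset 4: leading byte 0xE2 = 11100010 → 3-byte char #2 = E2 82 A2.
Offset 7: leading byte 0xE0 = 11100000 → 3-byte char #3 = E0 A4 85.
Offset 10: leading byte 0xF4 = 11110100 → 4-byte char #4 = F4 8B A0 B6.
Offset 14: leading byte 0xD9 = 11011001 → 2-byte char #5 = D9 9D.
Offset 16: leading byte 0xC9 = 11001001 → 2-byte char #6 = C9 BA.
Offset 18: leading byte 0xF2 = 11110010 → 4-byte char #7 = F2 AC 9A BF.
Offset 22: leading byte 0xF0 = 11110000 → 4-byte char #8 = F0 9F 8C A1.
Offset 26: leading byte 0xE6 = 11100110 → 3-byte char #9 = E6 91 95.
Leading byte 0xE6 = 11100110 matches 1110xxxx → 3-byte sequence.
Byte 1: 0xE6 = 11100110, payload 0110 (4 bits).
Byte 2: 0x91 = 10010001 (10xxxxxx ✓), payload 010001.
Byte 3: 0x95 = 10010101 (10xxxxxx ✓), payload 010101.
Concatenate: 0110010001010101 = 0x6455 (16 bits → U+6455).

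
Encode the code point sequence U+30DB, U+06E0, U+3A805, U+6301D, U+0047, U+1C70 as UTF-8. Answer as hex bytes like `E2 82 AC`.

U+30DB: 3-byte form → E3 83 9B.
U+06E0: 2-byte form → DB A0.
U+3A805: 4-byte form → F0 BA A0 85.
U+6301D: 4-byte form → F1 A3 80 9D.
U+0047: 1-byte form → 47.
U+1C70: 3-byte form → E1 B1 B0.
Concatenated (17 bytes): E3 83 9B DB A0 F0 BA A0 85 F1 A3 80 9D 47 E1 B1 B0.

E3 83 9B DB A0 F0 BA A0 85 F1 A3 80 9D 47 E1 B1 B0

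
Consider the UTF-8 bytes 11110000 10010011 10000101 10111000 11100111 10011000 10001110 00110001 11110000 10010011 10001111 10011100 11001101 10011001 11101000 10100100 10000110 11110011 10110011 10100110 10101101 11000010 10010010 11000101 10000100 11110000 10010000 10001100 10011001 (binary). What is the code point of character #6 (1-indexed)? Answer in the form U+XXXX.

U+8906

Offset 0: leading byte 0xF0 = 11110000 → 4-byte char #1 = F0 93 85 B8.
Offset 4: leading byte 0xE7 = 11100111 → 3-byte char #2 = E7 98 8E.
Offset 7: leading byte 0x31 = 00110001 → 1-byte char #3 = 31.
Offset 8: leading byte 0xF0 = 11110000 → 4-byte char #4 = F0 93 8F 9C.
Offset 12: leading byte 0xCD = 11001101 → 2-byte char #5 = CD 99.
Offset 14: leading byte 0xE8 = 11101000 → 3-byte char #6 = E8 A4 86.
Leading byte 0xE8 = 11101000 matches 1110xxxx → 3-byte sequence.
Byte 1: 0xE8 = 11101000, payload 1000 (4 bits).
Byte 2: 0xA4 = 10100100 (10xxxxxx ✓), payload 100100.
Byte 3: 0x86 = 10000110 (10xxxxxx ✓), payload 000110.
Concatenate: 1000100100000110 = 0x8906 (16 bits → U+8906).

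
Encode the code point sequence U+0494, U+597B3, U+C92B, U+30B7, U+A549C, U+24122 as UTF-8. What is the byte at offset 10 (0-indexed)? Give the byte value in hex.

U+0494 → 2-byte form D2 94 at offsets 0–1.
U+597B3 → 4-byte form F1 99 9E B3 at offsets 2–5.
U+C92B → 3-byte form EC A4 AB at offsets 6–8.
U+30B7 → 3-byte form E3 82 B7 at offsets 9–11.
Offset 10 falls in char 4's range; it's byte 2 of E3 82 B7 = 0x82.

0x82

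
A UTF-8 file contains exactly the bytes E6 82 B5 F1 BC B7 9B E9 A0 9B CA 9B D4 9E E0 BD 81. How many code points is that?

Byte at offset 0: 0xE6 = 11100110 → 3-byte char (#1). Advance 3.
Byte at offset 3: 0xF1 = 11110001 → 4-byte char (#2). Advance 4.
Byte at offset 7: 0xE9 = 11101001 → 3-byte char (#3). Advance 3.
Byte at offset 10: 0xCA = 11001010 → 2-byte char (#4). Advance 2.
Byte at offset 12: 0xD4 = 11010100 → 2-byte char (#5). Advance 2.
Byte at offset 14: 0xE0 = 11100000 → 3-byte char (#6). Advance 3.
Reached end at offset 17 after 6 code points.

6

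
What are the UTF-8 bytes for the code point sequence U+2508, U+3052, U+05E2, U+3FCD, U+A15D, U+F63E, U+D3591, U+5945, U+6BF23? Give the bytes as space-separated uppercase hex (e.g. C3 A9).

U+2508: 3-byte form → E2 94 88.
U+3052: 3-byte form → E3 81 92.
U+05E2: 2-byte form → D7 A2.
U+3FCD: 3-byte form → E3 BF 8D.
U+A15D: 3-byte form → EA 85 9D.
U+F63E: 3-byte form → EF 98 BE.
U+D3591: 4-byte form → F3 93 96 91.
U+5945: 3-byte form → E5 A5 85.
U+6BF23: 4-byte form → F1 AB BC A3.
Concatenated (28 bytes): E2 94 88 E3 81 92 D7 A2 E3 BF 8D EA 85 9D EF 98 BE F3 93 96 91 E5 A5 85 F1 AB BC A3.

E2 94 88 E3 81 92 D7 A2 E3 BF 8D EA 85 9D EF 98 BE F3 93 96 91 E5 A5 85 F1 AB BC A3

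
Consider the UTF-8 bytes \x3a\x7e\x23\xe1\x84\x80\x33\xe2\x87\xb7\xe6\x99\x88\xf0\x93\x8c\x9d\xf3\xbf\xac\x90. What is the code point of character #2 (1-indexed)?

U+007E

Offset 0: leading byte 0x3A = 00111010 → 1-byte char #1 = 3A.
Offset 1: leading byte 0x7E = 01111110 → 1-byte char #2 = 7E.
Leading byte 0x7E = 01111110 matches 0xxxxxxx → 1-byte sequence.
Byte 1: 0x7E = 01111110, payload 1111110 (7 bits).
Concatenate: 1111110 = 0x7E (7 bits → U+007E).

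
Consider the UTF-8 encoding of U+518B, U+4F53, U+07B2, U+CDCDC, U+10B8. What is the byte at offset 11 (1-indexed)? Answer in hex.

0xB3

1-indexed offset 11 is 0-indexed offset 10.
U+518B → 3-byte form E5 86 8B at offsets 0–2.
U+4F53 → 3-byte form E4 BD 93 at offsets 3–5.
U+07B2 → 2-byte form DE B2 at offsets 6–7.
U+CDCDC → 4-byte form F3 8D B3 9C at offsets 8–11.
Offset 10 falls in char 4's range; it's byte 3 of F3 8D B3 9C = 0xB3.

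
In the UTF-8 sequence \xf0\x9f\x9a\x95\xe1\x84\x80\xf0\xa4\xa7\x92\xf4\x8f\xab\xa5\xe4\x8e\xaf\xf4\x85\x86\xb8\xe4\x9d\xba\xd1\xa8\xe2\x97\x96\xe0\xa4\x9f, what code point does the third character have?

Offset 0: leading byte 0xF0 = 11110000 → 4-byte char #1 = F0 9F 9A 95.
Offset 4: leading byte 0xE1 = 11100001 → 3-byte char #2 = E1 84 80.
Offset 7: leading byte 0xF0 = 11110000 → 4-byte char #3 = F0 A4 A7 92.
Leading byte 0xF0 = 11110000 matches 11110xxx → 4-byte sequence.
Byte 1: 0xF0 = 11110000, payload 000 (3 bits).
Byte 2: 0xA4 = 10100100 (10xxxxxx ✓), payload 100100.
Byte 3: 0xA7 = 10100111 (10xxxxxx ✓), payload 100111.
Byte 4: 0x92 = 10010010 (10xxxxxx ✓), payload 010010.
Concatenate: 000100100100111010010 = 0x249D2 (21 bits → U+249D2).

U+249D2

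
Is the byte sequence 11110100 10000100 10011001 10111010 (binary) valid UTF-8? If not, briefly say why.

Leading byte 0xF4 = 11110100 → 4-byte form.
Continuation bytes 0x84=10000100, 0x99=10011001, 0xBA=10111010 all match 10xxxxxx.
Decoded value 0x10467A is ≥ 0x10000 (shortest form) and not a surrogate.

valid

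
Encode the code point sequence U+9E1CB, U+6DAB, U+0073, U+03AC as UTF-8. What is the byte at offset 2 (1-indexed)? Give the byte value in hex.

0x9E

1-indexed offset 2 is 0-indexed offset 1.
U+9E1CB → 4-byte form F2 9E 87 8B at offsets 0–3.
Offset 1 falls in char 1's range; it's byte 2 of F2 9E 87 8B = 0x9E.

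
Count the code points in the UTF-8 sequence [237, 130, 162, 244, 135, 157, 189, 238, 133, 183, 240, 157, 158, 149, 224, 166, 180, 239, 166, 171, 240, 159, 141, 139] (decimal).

7

Byte at offset 0: 0xED = 11101101 → 3-byte char (#1). Advance 3.
Byte at offset 3: 0xF4 = 11110100 → 4-byte char (#2). Advance 4.
Byte at offset 7: 0xEE = 11101110 → 3-byte char (#3). Advance 3.
Byte at offset 10: 0xF0 = 11110000 → 4-byte char (#4). Advance 4.
Byte at offset 14: 0xE0 = 11100000 → 3-byte char (#5). Advance 3.
Byte at offset 17: 0xEF = 11101111 → 3-byte char (#6). Advance 3.
Byte at offset 20: 0xF0 = 11110000 → 4-byte char (#7). Advance 4.
Reached end at offset 24 after 7 code points.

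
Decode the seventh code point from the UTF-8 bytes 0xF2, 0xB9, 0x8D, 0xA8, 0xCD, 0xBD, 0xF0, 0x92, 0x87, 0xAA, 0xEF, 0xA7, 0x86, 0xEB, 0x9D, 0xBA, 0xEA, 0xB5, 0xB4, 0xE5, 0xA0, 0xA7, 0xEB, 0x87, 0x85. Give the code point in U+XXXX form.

Offset 0: leading byte 0xF2 = 11110010 → 4-byte char #1 = F2 B9 8D A8.
Offset 4: leading byte 0xCD = 11001101 → 2-byte char #2 = CD BD.
Offset 6: leading byte 0xF0 = 11110000 → 4-byte char #3 = F0 92 87 AA.
Offset 10: leading byte 0xEF = 11101111 → 3-byte char #4 = EF A7 86.
Offset 13: leading byte 0xEB = 11101011 → 3-byte char #5 = EB 9D BA.
Offset 16: leading byte 0xEA = 11101010 → 3-byte char #6 = EA B5 B4.
Offset 19: leading byte 0xE5 = 11100101 → 3-byte char #7 = E5 A0 A7.
Leading byte 0xE5 = 11100101 matches 1110xxxx → 3-byte sequence.
Byte 1: 0xE5 = 11100101, payload 0101 (4 bits).
Byte 2: 0xA0 = 10100000 (10xxxxxx ✓), payload 100000.
Byte 3: 0xA7 = 10100111 (10xxxxxx ✓), payload 100111.
Concatenate: 0101100000100111 = 0x5827 (16 bits → U+5827).

U+5827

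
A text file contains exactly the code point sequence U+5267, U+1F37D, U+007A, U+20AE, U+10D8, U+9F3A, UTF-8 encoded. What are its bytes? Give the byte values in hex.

U+5267: 3-byte form → E5 89 A7.
U+1F37D: 4-byte form → F0 9F 8D BD.
U+007A: 1-byte form → 7A.
U+20AE: 3-byte form → E2 82 AE.
U+10D8: 3-byte form → E1 83 98.
U+9F3A: 3-byte form → E9 BC BA.
Concatenated (17 bytes): E5 89 A7 F0 9F 8D BD 7A E2 82 AE E1 83 98 E9 BC BA.

E5 89 A7 F0 9F 8D BD 7A E2 82 AE E1 83 98 E9 BC BA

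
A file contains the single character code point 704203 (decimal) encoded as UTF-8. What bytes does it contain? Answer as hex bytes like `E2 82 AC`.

U+ABECB = 0xABECB = 704203 decimal. In range U+10000–U+10FFFF → 4-byte form: 11110xxx 10xxxxxx 10xxxxxx 10xxxxxx.
Binary (21 bits): 010101011111011001011.
Split 3+6+6+6: 010 | 101011 | 111011 | 001011.
Byte 1: 11110010 = 0xF2.
Byte 2: 10101011 = 0xAB.
Byte 3: 10111011 = 0xBB.
Byte 4: 10001011 = 0x8B.

F2 AB BB 8B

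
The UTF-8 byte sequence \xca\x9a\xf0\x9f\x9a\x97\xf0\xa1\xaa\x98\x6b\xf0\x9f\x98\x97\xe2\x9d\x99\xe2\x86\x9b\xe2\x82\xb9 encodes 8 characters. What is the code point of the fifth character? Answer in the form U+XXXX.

Offset 0: leading byte 0xCA = 11001010 → 2-byte char #1 = CA 9A.
Offset 2: leading byte 0xF0 = 11110000 → 4-byte char #2 = F0 9F 9A 97.
Offset 6: leading byte 0xF0 = 11110000 → 4-byte char #3 = F0 A1 AA 98.
Offset 10: leading byte 0x6B = 01101011 → 1-byte char #4 = 6B.
Offset 11: leading byte 0xF0 = 11110000 → 4-byte char #5 = F0 9F 98 97.
Leading byte 0xF0 = 11110000 matches 11110xxx → 4-byte sequence.
Byte 1: 0xF0 = 11110000, payload 000 (3 bits).
Byte 2: 0x9F = 10011111 (10xxxxxx ✓), payload 011111.
Byte 3: 0x98 = 10011000 (10xxxxxx ✓), payload 011000.
Byte 4: 0x97 = 10010111 (10xxxxxx ✓), payload 010111.
Concatenate: 000011111011000010111 = 0x1F617 (21 bits → U+1F617).

U+1F617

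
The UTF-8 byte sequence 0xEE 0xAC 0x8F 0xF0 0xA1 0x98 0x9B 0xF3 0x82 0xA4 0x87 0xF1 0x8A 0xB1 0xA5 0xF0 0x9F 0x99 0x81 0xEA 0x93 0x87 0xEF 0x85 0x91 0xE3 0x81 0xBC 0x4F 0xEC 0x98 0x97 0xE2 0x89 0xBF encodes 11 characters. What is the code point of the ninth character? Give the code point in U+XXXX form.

Offset 0: leading byte 0xEE = 11101110 → 3-byte char #1 = EE AC 8F.
Offset 3: leading byte 0xF0 = 11110000 → 4-byte char #2 = F0 A1 98 9B.
Offset 7: leading byte 0xF3 = 11110011 → 4-byte char #3 = F3 82 A4 87.
Offset 11: leading byte 0xF1 = 11110001 → 4-byte char #4 = F1 8A B1 A5.
Offset 15: leading byte 0xF0 = 11110000 → 4-byte char #5 = F0 9F 99 81.
Offset 19: leading byte 0xEA = 11101010 → 3-byte char #6 = EA 93 87.
Offset 22: leading byte 0xEF = 11101111 → 3-byte char #7 = EF 85 91.
Offset 25: leading byte 0xE3 = 11100011 → 3-byte char #8 = E3 81 BC.
Offset 28: leading byte 0x4F = 01001111 → 1-byte char #9 = 4F.
Leading byte 0x4F = 01001111 matches 0xxxxxxx → 1-byte sequence.
Byte 1: 0x4F = 01001111, payload 1001111 (7 bits).
Concatenate: 1001111 = 0x4F (7 bits → U+004F).

U+004F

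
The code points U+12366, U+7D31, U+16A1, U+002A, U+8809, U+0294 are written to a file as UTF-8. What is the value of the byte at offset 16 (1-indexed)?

0x94

1-indexed offset 16 is 0-indexed offset 15.
U+12366 → 4-byte form F0 92 8D A6 at offsets 0–3.
U+7D31 → 3-byte form E7 B4 B1 at offsets 4–6.
U+16A1 → 3-byte form E1 9A A1 at offsets 7–9.
U+002A → 1-byte form 2A at offsets 10–10.
U+8809 → 3-byte form E8 A0 89 at offsets 11–13.
U+0294 → 2-byte form CA 94 at offsets 14–15.
Offset 15 falls in char 6's range; it's byte 2 of CA 94 = 0x94.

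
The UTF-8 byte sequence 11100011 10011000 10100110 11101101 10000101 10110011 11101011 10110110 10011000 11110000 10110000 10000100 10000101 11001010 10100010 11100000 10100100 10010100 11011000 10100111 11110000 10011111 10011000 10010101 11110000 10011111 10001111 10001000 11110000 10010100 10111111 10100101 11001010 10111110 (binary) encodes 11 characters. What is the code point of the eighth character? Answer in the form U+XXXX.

U+1F615

Offset 0: leading byte 0xE3 = 11100011 → 3-byte char #1 = E3 98 A6.
Offset 3: leading byte 0xED = 11101101 → 3-byte char #2 = ED 85 B3.
Offset 6: leading byte 0xEB = 11101011 → 3-byte char #3 = EB B6 98.
Offset 9: leading byte 0xF0 = 11110000 → 4-byte char #4 = F0 B0 84 85.
Offset 13: leading byte 0xCA = 11001010 → 2-byte char #5 = CA A2.
Offset 15: leading byte 0xE0 = 11100000 → 3-byte char #6 = E0 A4 94.
Offset 18: leading byte 0xD8 = 11011000 → 2-byte char #7 = D8 A7.
Offset 20: leading byte 0xF0 = 11110000 → 4-byte char #8 = F0 9F 98 95.
Leading byte 0xF0 = 11110000 matches 11110xxx → 4-byte sequence.
Byte 1: 0xF0 = 11110000, payload 000 (3 bits).
Byte 2: 0x9F = 10011111 (10xxxxxx ✓), payload 011111.
Byte 3: 0x98 = 10011000 (10xxxxxx ✓), payload 011000.
Byte 4: 0x95 = 10010101 (10xxxxxx ✓), payload 010101.
Concatenate: 000011111011000010101 = 0x1F615 (21 bits → U+1F615).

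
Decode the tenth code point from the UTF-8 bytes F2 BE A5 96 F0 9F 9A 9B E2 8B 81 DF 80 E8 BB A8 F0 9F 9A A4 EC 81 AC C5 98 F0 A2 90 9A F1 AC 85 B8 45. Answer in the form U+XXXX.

U+6C178

Offset 0: leading byte 0xF2 = 11110010 → 4-byte char #1 = F2 BE A5 96.
Offset 4: leading byte 0xF0 = 11110000 → 4-byte char #2 = F0 9F 9A 9B.
Offset 8: leading byte 0xE2 = 11100010 → 3-byte char #3 = E2 8B 81.
Offset 11: leading byte 0xDF = 11011111 → 2-byte char #4 = DF 80.
Offset 13: leading byte 0xE8 = 11101000 → 3-byte char #5 = E8 BB A8.
Offset 16: leading byte 0xF0 = 11110000 → 4-byte char #6 = F0 9F 9A A4.
Offset 20: leading byte 0xEC = 11101100 → 3-byte char #7 = EC 81 AC.
Offset 23: leading byte 0xC5 = 11000101 → 2-byte char #8 = C5 98.
Offset 25: leading byte 0xF0 = 11110000 → 4-byte char #9 = F0 A2 90 9A.
Offset 29: leading byte 0xF1 = 11110001 → 4-byte char #10 = F1 AC 85 B8.
Leading byte 0xF1 = 11110001 matches 11110xxx → 4-byte sequence.
Byte 1: 0xF1 = 11110001, payload 001 (3 bits).
Byte 2: 0xAC = 10101100 (10xxxxxx ✓), payload 101100.
Byte 3: 0x85 = 10000101 (10xxxxxx ✓), payload 000101.
Byte 4: 0xB8 = 10111000 (10xxxxxx ✓), payload 111000.
Concatenate: 001101100000101111000 = 0x6C178 (21 bits → U+6C178).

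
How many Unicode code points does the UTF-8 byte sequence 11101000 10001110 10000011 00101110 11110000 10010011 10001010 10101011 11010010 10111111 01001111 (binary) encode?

Byte at offset 0: 0xE8 = 11101000 → 3-byte char (#1). Advance 3.
Byte at offset 3: 0x2E = 00101110 → 1-byte char (#2). Advance 1.
Byte at offset 4: 0xF0 = 11110000 → 4-byte char (#3). Advance 4.
Byte at offset 8: 0xD2 = 11010010 → 2-byte char (#4). Advance 2.
Byte at offset 10: 0x4F = 01001111 → 1-byte char (#5). Advance 1.
Reached end at offset 11 after 5 code points.

5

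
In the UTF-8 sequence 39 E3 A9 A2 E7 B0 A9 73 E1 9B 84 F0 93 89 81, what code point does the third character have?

Offset 0: leading byte 0x39 = 00111001 → 1-byte char #1 = 39.
Offset 1: leading byte 0xE3 = 11100011 → 3-byte char #2 = E3 A9 A2.
Offset 4: leading byte 0xE7 = 11100111 → 3-byte char #3 = E7 B0 A9.
Leading byte 0xE7 = 11100111 matches 1110xxxx → 3-byte sequence.
Byte 1: 0xE7 = 11100111, payload 0111 (4 bits).
Byte 2: 0xB0 = 10110000 (10xxxxxx ✓), payload 110000.
Byte 3: 0xA9 = 10101001 (10xxxxxx ✓), payload 101001.
Concatenate: 0111110000101001 = 0x7C29 (16 bits → U+7C29).

U+7C29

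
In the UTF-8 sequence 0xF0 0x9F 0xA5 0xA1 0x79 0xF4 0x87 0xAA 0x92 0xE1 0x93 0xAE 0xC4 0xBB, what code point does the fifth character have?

U+013B

Offset 0: leading byte 0xF0 = 11110000 → 4-byte char #1 = F0 9F A5 A1.
Offset 4: leading byte 0x79 = 01111001 → 1-byte char #2 = 79.
Offset 5: leading byte 0xF4 = 11110100 → 4-byte char #3 = F4 87 AA 92.
Offset 9: leading byte 0xE1 = 11100001 → 3-byte char #4 = E1 93 AE.
Offset 12: leading byte 0xC4 = 11000100 → 2-byte char #5 = C4 BB.
Leading byte 0xC4 = 11000100 matches 110xxxxx → 2-byte sequence.
Byte 1: 0xC4 = 11000100, payload 00100 (5 bits).
Byte 2: 0xBB = 10111011 (10xxxxxx ✓), payload 111011.
Concatenate: 00100111011 = 0x13B (11 bits → U+013B).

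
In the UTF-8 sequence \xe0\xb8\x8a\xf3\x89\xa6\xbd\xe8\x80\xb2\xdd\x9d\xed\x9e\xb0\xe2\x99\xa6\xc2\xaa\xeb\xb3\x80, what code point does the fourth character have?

Offset 0: leading byte 0xE0 = 11100000 → 3-byte char #1 = E0 B8 8A.
Offset 3: leading byte 0xF3 = 11110011 → 4-byte char #2 = F3 89 A6 BD.
Offset 7: leading byte 0xE8 = 11101000 → 3-byte char #3 = E8 80 B2.
Offset 10: leading byte 0xDD = 11011101 → 2-byte char #4 = DD 9D.
Leading byte 0xDD = 11011101 matches 110xxxxx → 2-byte sequence.
Byte 1: 0xDD = 11011101, payload 11101 (5 bits).
Byte 2: 0x9D = 10011101 (10xxxxxx ✓), payload 011101.
Concatenate: 11101011101 = 0x75D (11 bits → U+075D).

U+075D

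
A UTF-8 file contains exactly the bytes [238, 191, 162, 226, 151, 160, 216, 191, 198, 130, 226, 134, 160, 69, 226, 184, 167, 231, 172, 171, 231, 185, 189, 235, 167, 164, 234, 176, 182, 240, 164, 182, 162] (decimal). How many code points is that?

12

Byte at offset 0: 0xEE = 11101110 → 3-byte char (#1). Advance 3.
Byte at offset 3: 0xE2 = 11100010 → 3-byte char (#2). Advance 3.
Byte at offset 6: 0xD8 = 11011000 → 2-byte char (#3). Advance 2.
Byte at offset 8: 0xC6 = 11000110 → 2-byte char (#4). Advance 2.
Byte at offset 10: 0xE2 = 11100010 → 3-byte char (#5). Advance 3.
Byte at offset 13: 0x45 = 01000101 → 1-byte char (#6). Advance 1.
Byte at offset 14: 0xE2 = 11100010 → 3-byte char (#7). Advance 3.
Byte at offset 17: 0xE7 = 11100111 → 3-byte char (#8). Advance 3.
Byte at offset 20: 0xE7 = 11100111 → 3-byte char (#9). Advance 3.
Byte at offset 23: 0xEB = 11101011 → 3-byte char (#10). Advance 3.
Byte at offset 26: 0xEA = 11101010 → 3-byte char (#11). Advance 3.
Byte at offset 29: 0xF0 = 11110000 → 4-byte char (#12). Advance 4.
Reached end at offset 33 after 12 code points.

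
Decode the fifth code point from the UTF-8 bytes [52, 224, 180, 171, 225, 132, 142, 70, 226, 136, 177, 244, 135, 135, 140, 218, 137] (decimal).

Offset 0: leading byte 0x34 = 00110100 → 1-byte char #1 = 34.
Offset 1: leading byte 0xE0 = 11100000 → 3-byte char #2 = E0 B4 AB.
Offset 4: leading byte 0xE1 = 11100001 → 3-byte char #3 = E1 84 8E.
Offset 7: leading byte 0x46 = 01000110 → 1-byte char #4 = 46.
Offset 8: leading byte 0xE2 = 11100010 → 3-byte char #5 = E2 88 B1.
Leading byte 0xE2 = 11100010 matches 1110xxxx → 3-byte sequence.
Byte 1: 0xE2 = 11100010, payload 0010 (4 bits).
Byte 2: 0x88 = 10001000 (10xxxxxx ✓), payload 001000.
Byte 3: 0xB1 = 10110001 (10xxxxxx ✓), payload 110001.
Concatenate: 0010001000110001 = 0x2231 (16 bits → U+2231).

U+2231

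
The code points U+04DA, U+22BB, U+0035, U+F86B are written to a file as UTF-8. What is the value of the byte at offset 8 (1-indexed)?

0xA1

1-indexed offset 8 is 0-indexed offset 7.
U+04DA → 2-byte form D3 9A at offsets 0–1.
U+22BB → 3-byte form E2 8A BB at offsets 2–4.
U+0035 → 1-byte form 35 at offsets 5–5.
U+F86B → 3-byte form EF A1 AB at offsets 6–8.
Offset 7 falls in char 4's range; it's byte 2 of EF A1 AB = 0xA1.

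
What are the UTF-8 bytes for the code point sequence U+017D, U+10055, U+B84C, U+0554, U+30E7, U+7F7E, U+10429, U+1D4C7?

C5 BD F0 90 81 95 EB A1 8C D5 94 E3 83 A7 E7 BD BE F0 90 90 A9 F0 9D 93 87

U+017D: 2-byte form → C5 BD.
U+10055: 4-byte form → F0 90 81 95.
U+B84C: 3-byte form → EB A1 8C.
U+0554: 2-byte form → D5 94.
U+30E7: 3-byte form → E3 83 A7.
U+7F7E: 3-byte form → E7 BD BE.
U+10429: 4-byte form → F0 90 90 A9.
U+1D4C7: 4-byte form → F0 9D 93 87.
Concatenated (25 bytes): C5 BD F0 90 81 95 EB A1 8C D5 94 E3 83 A7 E7 BD BE F0 90 90 A9 F0 9D 93 87.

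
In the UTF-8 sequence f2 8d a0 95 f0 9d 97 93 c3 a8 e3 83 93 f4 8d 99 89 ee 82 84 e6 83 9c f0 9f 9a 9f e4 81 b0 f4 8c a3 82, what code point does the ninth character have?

U+4070

Offset 0: leading byte 0xF2 = 11110010 → 4-byte char #1 = F2 8D A0 95.
Offset 4: leading byte 0xF0 = 11110000 → 4-byte char #2 = F0 9D 97 93.
Offset 8: leading byte 0xC3 = 11000011 → 2-byte char #3 = C3 A8.
Offset 10: leading byte 0xE3 = 11100011 → 3-byte char #4 = E3 83 93.
Offset 13: leading byte 0xF4 = 11110100 → 4-byte char #5 = F4 8D 99 89.
Offset 17: leading byte 0xEE = 11101110 → 3-byte char #6 = EE 82 84.
Offset 20: leading byte 0xE6 = 11100110 → 3-byte char #7 = E6 83 9C.
Offset 23: leading byte 0xF0 = 11110000 → 4-byte char #8 = F0 9F 9A 9F.
Offset 27: leading byte 0xE4 = 11100100 → 3-byte char #9 = E4 81 B0.
Leading byte 0xE4 = 11100100 matches 1110xxxx → 3-byte sequence.
Byte 1: 0xE4 = 11100100, payload 0100 (4 bits).
Byte 2: 0x81 = 10000001 (10xxxxxx ✓), payload 000001.
Byte 3: 0xB0 = 10110000 (10xxxxxx ✓), payload 110000.
Concatenate: 0100000001110000 = 0x4070 (16 bits → U+4070).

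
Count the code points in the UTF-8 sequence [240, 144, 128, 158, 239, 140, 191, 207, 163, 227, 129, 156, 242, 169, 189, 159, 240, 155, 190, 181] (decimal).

Byte at offset 0: 0xF0 = 11110000 → 4-byte char (#1). Advance 4.
Byte at offset 4: 0xEF = 11101111 → 3-byte char (#2). Advance 3.
Byte at offset 7: 0xCF = 11001111 → 2-byte char (#3). Advance 2.
Byte at offset 9: 0xE3 = 11100011 → 3-byte char (#4). Advance 3.
Byte at offset 12: 0xF2 = 11110010 → 4-byte char (#5). Advance 4.
Byte at offset 16: 0xF0 = 11110000 → 4-byte char (#6). Advance 4.
Reached end at offset 20 after 6 code points.

6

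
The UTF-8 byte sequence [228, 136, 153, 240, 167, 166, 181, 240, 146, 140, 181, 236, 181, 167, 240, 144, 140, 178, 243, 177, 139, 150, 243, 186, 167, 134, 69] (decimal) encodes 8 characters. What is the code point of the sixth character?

Offset 0: leading byte 0xE4 = 11100100 → 3-byte char #1 = E4 88 99.
Offset 3: leading byte 0xF0 = 11110000 → 4-byte char #2 = F0 A7 A6 B5.
Offset 7: leading byte 0xF0 = 11110000 → 4-byte char #3 = F0 92 8C B5.
Offset 11: leading byte 0xEC = 11101100 → 3-byte char #4 = EC B5 A7.
Offset 14: leading byte 0xF0 = 11110000 → 4-byte char #5 = F0 90 8C B2.
Offset 18: leading byte 0xF3 = 11110011 → 4-byte char #6 = F3 B1 8B 96.
Leading byte 0xF3 = 11110011 matches 11110xxx → 4-byte sequence.
Byte 1: 0xF3 = 11110011, payload 011 (3 bits).
Byte 2: 0xB1 = 10110001 (10xxxxxx ✓), payload 110001.
Byte 3: 0x8B = 10001011 (10xxxxxx ✓), payload 001011.
Byte 4: 0x96 = 10010110 (10xxxxxx ✓), payload 010110.
Concatenate: 011110001001011010110 = 0xF12D6 (21 bits → U+F12D6).

U+F12D6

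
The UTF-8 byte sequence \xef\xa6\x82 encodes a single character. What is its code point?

Leading byte 0xEF = 11101111 matches 1110xxxx → 3-byte sequence.
Byte 1: 0xEF = 11101111, payload 1111 (4 bits).
Byte 2: 0xA6 = 10100110 (10xxxxxx ✓), payload 100110.
Byte 3: 0x82 = 10000010 (10xxxxxx ✓), payload 000010.
Concatenate: 1111100110000010 = 0xF982 (16 bits → U+F982).

U+F982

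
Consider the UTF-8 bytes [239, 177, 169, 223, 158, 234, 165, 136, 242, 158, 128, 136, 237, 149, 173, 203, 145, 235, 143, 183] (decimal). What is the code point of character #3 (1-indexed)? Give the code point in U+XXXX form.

Offset 0: leading byte 0xEF = 11101111 → 3-byte char #1 = EF B1 A9.
Offset 3: leading byte 0xDF = 11011111 → 2-byte char #2 = DF 9E.
Offset 5: leading byte 0xEA = 11101010 → 3-byte char #3 = EA A5 88.
Leading byte 0xEA = 11101010 matches 1110xxxx → 3-byte sequence.
Byte 1: 0xEA = 11101010, payload 1010 (4 bits).
Byte 2: 0xA5 = 10100101 (10xxxxxx ✓), payload 100101.
Byte 3: 0x88 = 10001000 (10xxxxxx ✓), payload 001000.
Concatenate: 1010100101001000 = 0xA948 (16 bits → U+A948).

U+A948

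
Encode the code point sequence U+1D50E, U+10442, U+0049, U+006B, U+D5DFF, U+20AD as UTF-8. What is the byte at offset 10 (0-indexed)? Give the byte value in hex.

U+1D50E → 4-byte form F0 9D 94 8E at offsets 0–3.
U+10442 → 4-byte form F0 90 91 82 at offsets 4–7.
U+0049 → 1-byte form 49 at offsets 8–8.
U+006B → 1-byte form 6B at offsets 9–9.
U+D5DFF → 4-byte form F3 95 B7 BF at offsets 10–13.
Offset 10 falls in char 5's range; it's byte 1 of F3 95 B7 BF = 0xF3.

0xF3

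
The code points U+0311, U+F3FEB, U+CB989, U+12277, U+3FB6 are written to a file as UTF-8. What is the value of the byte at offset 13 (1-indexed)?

0x89

1-indexed offset 13 is 0-indexed offset 12.
U+0311 → 2-byte form CC 91 at offsets 0–1.
U+F3FEB → 4-byte form F3 B3 BF AB at offsets 2–5.
U+CB989 → 4-byte form F3 8B A6 89 at offsets 6–9.
U+12277 → 4-byte form F0 92 89 B7 at offsets 10–13.
Offset 12 falls in char 4's range; it's byte 3 of F0 92 89 B7 = 0x89.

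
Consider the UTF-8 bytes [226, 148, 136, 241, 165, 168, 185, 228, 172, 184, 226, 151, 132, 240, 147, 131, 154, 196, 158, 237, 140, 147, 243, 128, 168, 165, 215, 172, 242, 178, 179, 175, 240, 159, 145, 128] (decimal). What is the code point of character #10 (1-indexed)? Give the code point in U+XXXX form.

Offset 0: leading byte 0xE2 = 11100010 → 3-byte char #1 = E2 94 88.
Offset 3: leading byte 0xF1 = 11110001 → 4-byte char #2 = F1 A5 A8 B9.
Offset 7: leading byte 0xE4 = 11100100 → 3-byte char #3 = E4 AC B8.
Offset 10: leading byte 0xE2 = 11100010 → 3-byte char #4 = E2 97 84.
Offset 13: leading byte 0xF0 = 11110000 → 4-byte char #5 = F0 93 83 9A.
Offset 17: leading byte 0xC4 = 11000100 → 2-byte char #6 = C4 9E.
Offset 19: leading byte 0xED = 11101101 → 3-byte char #7 = ED 8C 93.
Offset 22: leading byte 0xF3 = 11110011 → 4-byte char #8 = F3 80 A8 A5.
Offset 26: leading byte 0xD7 = 11010111 → 2-byte char #9 = D7 AC.
Offset 28: leading byte 0xF2 = 11110010 → 4-byte char #10 = F2 B2 B3 AF.
Leading byte 0xF2 = 11110010 matches 11110xxx → 4-byte sequence.
Byte 1: 0xF2 = 11110010, payload 010 (3 bits).
Byte 2: 0xB2 = 10110010 (10xxxxxx ✓), payload 110010.
Byte 3: 0xB3 = 10110011 (10xxxxxx ✓), payload 110011.
Byte 4: 0xAF = 10101111 (10xxxxxx ✓), payload 101111.
Concatenate: 010110010110011101111 = 0xB2CEF (21 bits → U+B2CEF).

U+B2CEF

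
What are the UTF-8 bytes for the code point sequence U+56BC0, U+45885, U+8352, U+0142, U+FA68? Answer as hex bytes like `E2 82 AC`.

F1 96 AF 80 F1 85 A2 85 E8 8D 92 C5 82 EF A9 A8

U+56BC0: 4-byte form → F1 96 AF 80.
U+45885: 4-byte form → F1 85 A2 85.
U+8352: 3-byte form → E8 8D 92.
U+0142: 2-byte form → C5 82.
U+FA68: 3-byte form → EF A9 A8.
Concatenated (16 bytes): F1 96 AF 80 F1 85 A2 85 E8 8D 92 C5 82 EF A9 A8.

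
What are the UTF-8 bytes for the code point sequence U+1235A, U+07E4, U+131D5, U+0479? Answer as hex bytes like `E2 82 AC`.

U+1235A: 4-byte form → F0 92 8D 9A.
U+07E4: 2-byte form → DF A4.
U+131D5: 4-byte form → F0 93 87 95.
U+0479: 2-byte form → D1 B9.
Concatenated (12 bytes): F0 92 8D 9A DF A4 F0 93 87 95 D1 B9.

F0 92 8D 9A DF A4 F0 93 87 95 D1 B9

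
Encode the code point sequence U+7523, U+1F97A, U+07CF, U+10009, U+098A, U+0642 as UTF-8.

E7 94 A3 F0 9F A5 BA DF 8F F0 90 80 89 E0 A6 8A D9 82

U+7523: 3-byte form → E7 94 A3.
U+1F97A: 4-byte form → F0 9F A5 BA.
U+07CF: 2-byte form → DF 8F.
U+10009: 4-byte form → F0 90 80 89.
U+098A: 3-byte form → E0 A6 8A.
U+0642: 2-byte form → D9 82.
Concatenated (18 bytes): E7 94 A3 F0 9F A5 BA DF 8F F0 90 80 89 E0 A6 8A D9 82.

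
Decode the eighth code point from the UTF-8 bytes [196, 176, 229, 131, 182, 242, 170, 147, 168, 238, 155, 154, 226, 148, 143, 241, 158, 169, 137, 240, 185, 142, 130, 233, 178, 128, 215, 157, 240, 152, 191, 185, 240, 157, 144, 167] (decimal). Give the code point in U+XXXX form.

Offset 0: leading byte 0xC4 = 11000100 → 2-byte char #1 = C4 B0.
Offset 2: leading byte 0xE5 = 11100101 → 3-byte char #2 = E5 83 B6.
Offset 5: leading byte 0xF2 = 11110010 → 4-byte char #3 = F2 AA 93 A8.
Offset 9: leading byte 0xEE = 11101110 → 3-byte char #4 = EE 9B 9A.
Offset 12: leading byte 0xE2 = 11100010 → 3-byte char #5 = E2 94 8F.
Offset 15: leading byte 0xF1 = 11110001 → 4-byte char #6 = F1 9E A9 89.
Offset 19: leading byte 0xF0 = 11110000 → 4-byte char #7 = F0 B9 8E 82.
Offset 23: leading byte 0xE9 = 11101001 → 3-byte char #8 = E9 B2 80.
Leading byte 0xE9 = 11101001 matches 1110xxxx → 3-byte sequence.
Byte 1: 0xE9 = 11101001, payload 1001 (4 bits).
Byte 2: 0xB2 = 10110010 (10xxxxxx ✓), payload 110010.
Byte 3: 0x80 = 10000000 (10xxxxxx ✓), payload 000000.
Concatenate: 1001110010000000 = 0x9C80 (16 bits → U+9C80).

U+9C80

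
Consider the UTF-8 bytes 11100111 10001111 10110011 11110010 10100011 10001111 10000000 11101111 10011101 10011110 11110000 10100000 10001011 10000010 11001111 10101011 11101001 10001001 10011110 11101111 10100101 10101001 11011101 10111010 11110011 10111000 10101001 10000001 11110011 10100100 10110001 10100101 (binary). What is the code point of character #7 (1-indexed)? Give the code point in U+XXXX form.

Offset 0: leading byte 0xE7 = 11100111 → 3-byte char #1 = E7 8F B3.
Offset 3: leading byte 0xF2 = 11110010 → 4-byte char #2 = F2 A3 8F 80.
Offset 7: leading byte 0xEF = 11101111 → 3-byte char #3 = EF 9D 9E.
Offset 10: leading byte 0xF0 = 11110000 → 4-byte char #4 = F0 A0 8B 82.
Offset 14: leading byte 0xCF = 11001111 → 2-byte char #5 = CF AB.
Offset 16: leading byte 0xE9 = 11101001 → 3-byte char #6 = E9 89 9E.
Offset 19: leading byte 0xEF = 11101111 → 3-byte char #7 = EF A5 A9.
Leading byte 0xEF = 11101111 matches 1110xxxx → 3-byte sequence.
Byte 1: 0xEF = 11101111, payload 1111 (4 bits).
Byte 2: 0xA5 = 10100101 (10xxxxxx ✓), payload 100101.
Byte 3: 0xA9 = 10101001 (10xxxxxx ✓), payload 101001.
Concatenate: 1111100101101001 = 0xF969 (16 bits → U+F969).

U+F969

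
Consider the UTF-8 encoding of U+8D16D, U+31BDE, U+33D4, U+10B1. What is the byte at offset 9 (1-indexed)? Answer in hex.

0xE3

1-indexed offset 9 is 0-indexed offset 8.
U+8D16D → 4-byte form F2 8D 85 AD at offsets 0–3.
U+31BDE → 4-byte form F0 B1 AF 9E at offsets 4–7.
U+33D4 → 3-byte form E3 8F 94 at offsets 8–10.
Offset 8 falls in char 3's range; it's byte 1 of E3 8F 94 = 0xE3.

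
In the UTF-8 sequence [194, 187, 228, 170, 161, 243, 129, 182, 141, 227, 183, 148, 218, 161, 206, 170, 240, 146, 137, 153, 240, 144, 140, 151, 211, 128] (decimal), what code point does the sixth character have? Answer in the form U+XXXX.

Offset 0: leading byte 0xC2 = 11000010 → 2-byte char #1 = C2 BB.
Offset 2: leading byte 0xE4 = 11100100 → 3-byte char #2 = E4 AA A1.
Offset 5: leading byte 0xF3 = 11110011 → 4-byte char #3 = F3 81 B6 8D.
Offset 9: leading byte 0xE3 = 11100011 → 3-byte char #4 = E3 B7 94.
Offset 12: leading byte 0xDA = 11011010 → 2-byte char #5 = DA A1.
Offset 14: leading byte 0xCE = 11001110 → 2-byte char #6 = CE AA.
Leading byte 0xCE = 11001110 matches 110xxxxx → 2-byte sequence.
Byte 1: 0xCE = 11001110, payload 01110 (5 bits).
Byte 2: 0xAA = 10101010 (10xxxxxx ✓), payload 101010.
Concatenate: 01110101010 = 0x3AA (11 bits → U+03AA).

U+03AA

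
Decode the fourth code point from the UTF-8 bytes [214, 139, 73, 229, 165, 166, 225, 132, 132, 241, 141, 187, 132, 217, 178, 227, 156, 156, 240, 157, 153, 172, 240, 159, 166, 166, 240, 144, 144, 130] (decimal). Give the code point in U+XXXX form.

Offset 0: leading byte 0xD6 = 11010110 → 2-byte char #1 = D6 8B.
Offset 2: leading byte 0x49 = 01001001 → 1-byte char #2 = 49.
Offset 3: leading byte 0xE5 = 11100101 → 3-byte char #3 = E5 A5 A6.
Offset 6: leading byte 0xE1 = 11100001 → 3-byte char #4 = E1 84 84.
Leading byte 0xE1 = 11100001 matches 1110xxxx → 3-byte sequence.
Byte 1: 0xE1 = 11100001, payload 0001 (4 bits).
Byte 2: 0x84 = 10000100 (10xxxxxx ✓), payload 000100.
Byte 3: 0x84 = 10000100 (10xxxxxx ✓), payload 000100.
Concatenate: 0001000100000100 = 0x1104 (16 bits → U+1104).

U+1104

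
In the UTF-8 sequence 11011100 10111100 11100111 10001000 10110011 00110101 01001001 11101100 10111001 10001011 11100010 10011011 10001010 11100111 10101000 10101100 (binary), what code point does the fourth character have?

U+0049

Offset 0: leading byte 0xDC = 11011100 → 2-byte char #1 = DC BC.
Offset 2: leading byte 0xE7 = 11100111 → 3-byte char #2 = E7 88 B3.
Offset 5: leading byte 0x35 = 00110101 → 1-byte char #3 = 35.
Offset 6: leading byte 0x49 = 01001001 → 1-byte char #4 = 49.
Leading byte 0x49 = 01001001 matches 0xxxxxxx → 1-byte sequence.
Byte 1: 0x49 = 01001001, payload 1001001 (7 bits).
Concatenate: 1001001 = 0x49 (7 bits → U+0049).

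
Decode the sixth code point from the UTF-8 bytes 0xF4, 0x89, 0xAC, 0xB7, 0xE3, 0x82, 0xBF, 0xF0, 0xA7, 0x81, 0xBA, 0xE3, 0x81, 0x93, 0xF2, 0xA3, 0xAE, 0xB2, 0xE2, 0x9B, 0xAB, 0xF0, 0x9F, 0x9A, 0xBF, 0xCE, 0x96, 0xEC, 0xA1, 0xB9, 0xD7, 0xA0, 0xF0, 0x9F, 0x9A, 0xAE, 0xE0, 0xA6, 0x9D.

Offset 0: leading byte 0xF4 = 11110100 → 4-byte char #1 = F4 89 AC B7.
Offset 4: leading byte 0xE3 = 11100011 → 3-byte char #2 = E3 82 BF.
Offset 7: leading byte 0xF0 = 11110000 → 4-byte char #3 = F0 A7 81 BA.
Offset 11: leading byte 0xE3 = 11100011 → 3-byte char #4 = E3 81 93.
Offset 14: leading byte 0xF2 = 11110010 → 4-byte char #5 = F2 A3 AE B2.
Offset 18: leading byte 0xE2 = 11100010 → 3-byte char #6 = E2 9B AB.
Leading byte 0xE2 = 11100010 matches 1110xxxx → 3-byte sequence.
Byte 1: 0xE2 = 11100010, payload 0010 (4 bits).
Byte 2: 0x9B = 10011011 (10xxxxxx ✓), payload 011011.
Byte 3: 0xAB = 10101011 (10xxxxxx ✓), payload 101011.
Concatenate: 0010011011101011 = 0x26EB (16 bits → U+26EB).

U+26EB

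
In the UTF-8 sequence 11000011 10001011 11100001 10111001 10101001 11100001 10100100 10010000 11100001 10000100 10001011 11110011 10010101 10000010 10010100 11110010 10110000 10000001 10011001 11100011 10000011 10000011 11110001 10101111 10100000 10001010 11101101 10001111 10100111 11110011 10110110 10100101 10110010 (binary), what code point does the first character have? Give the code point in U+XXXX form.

Offset 0: leading byte 0xC3 = 11000011 → 2-byte char #1 = C3 8B.
Leading byte 0xC3 = 11000011 matches 110xxxxx → 2-byte sequence.
Byte 1: 0xC3 = 11000011, payload 00011 (5 bits).
Byte 2: 0x8B = 10001011 (10xxxxxx ✓), payload 001011.
Concatenate: 00011001011 = 0xCB (11 bits → U+00CB).

U+00CB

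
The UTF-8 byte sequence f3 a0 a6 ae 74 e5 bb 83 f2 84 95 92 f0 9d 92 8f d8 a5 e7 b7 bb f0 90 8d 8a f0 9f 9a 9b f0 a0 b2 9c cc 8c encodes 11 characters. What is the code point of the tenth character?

U+20C9C

Offset 0: leading byte 0xF3 = 11110011 → 4-byte char #1 = F3 A0 A6 AE.
Offset 4: leading byte 0x74 = 01110100 → 1-byte char #2 = 74.
Offset 5: leading byte 0xE5 = 11100101 → 3-byte char #3 = E5 BB 83.
Offset 8: leading byte 0xF2 = 11110010 → 4-byte char #4 = F2 84 95 92.
Offset 12: leading byte 0xF0 = 11110000 → 4-byte char #5 = F0 9D 92 8F.
Offset 16: leading byte 0xD8 = 11011000 → 2-byte char #6 = D8 A5.
Offset 18: leading byte 0xE7 = 11100111 → 3-byte char #7 = E7 B7 BB.
Offset 21: leading byte 0xF0 = 11110000 → 4-byte char #8 = F0 90 8D 8A.
Offset 25: leading byte 0xF0 = 11110000 → 4-byte char #9 = F0 9F 9A 9B.
Offset 29: leading byte 0xF0 = 11110000 → 4-byte char #10 = F0 A0 B2 9C.
Leading byte 0xF0 = 11110000 matches 11110xxx → 4-byte sequence.
Byte 1: 0xF0 = 11110000, payload 000 (3 bits).
Byte 2: 0xA0 = 10100000 (10xxxxxx ✓), payload 100000.
Byte 3: 0xB2 = 10110010 (10xxxxxx ✓), payload 110010.
Byte 4: 0x9C = 10011100 (10xxxxxx ✓), payload 011100.
Concatenate: 000100000110010011100 = 0x20C9C (21 bits → U+20C9C).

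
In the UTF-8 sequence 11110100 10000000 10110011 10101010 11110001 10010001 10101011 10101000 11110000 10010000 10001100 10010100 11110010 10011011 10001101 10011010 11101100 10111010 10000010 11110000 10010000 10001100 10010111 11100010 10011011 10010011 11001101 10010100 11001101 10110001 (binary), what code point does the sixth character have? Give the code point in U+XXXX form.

Offset 0: leading byte 0xF4 = 11110100 → 4-byte char #1 = F4 80 B3 AA.
Offset 4: leading byte 0xF1 = 11110001 → 4-byte char #2 = F1 91 AB A8.
Offset 8: leading byte 0xF0 = 11110000 → 4-byte char #3 = F0 90 8C 94.
Offset 12: leading byte 0xF2 = 11110010 → 4-byte char #4 = F2 9B 8D 9A.
Offset 16: leading byte 0xEC = 11101100 → 3-byte char #5 = EC BA 82.
Offset 19: leading byte 0xF0 = 11110000 → 4-byte char #6 = F0 90 8C 97.
Leading byte 0xF0 = 11110000 matches 11110xxx → 4-byte sequence.
Byte 1: 0xF0 = 11110000, payload 000 (3 bits).
Byte 2: 0x90 = 10010000 (10xxxxxx ✓), payload 010000.
Byte 3: 0x8C = 10001100 (10xxxxxx ✓), payload 001100.
Byte 4: 0x97 = 10010111 (10xxxxxx ✓), payload 010111.
Concatenate: 000010000001100010111 = 0x10317 (21 bits → U+10317).

U+10317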